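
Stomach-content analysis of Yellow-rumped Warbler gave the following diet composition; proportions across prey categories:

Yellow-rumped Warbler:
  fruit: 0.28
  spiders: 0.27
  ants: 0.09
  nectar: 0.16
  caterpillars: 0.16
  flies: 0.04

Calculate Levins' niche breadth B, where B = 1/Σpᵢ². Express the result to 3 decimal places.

Σpᵢ² = 0.28² + 0.27² + 0.09² + 0.16² + 0.16² + 0.04² = 0.0784 + 0.0729 + 0.0081 + 0.0256 + 0.0256 + 0.0016 = 0.2122
B = 1 / 0.2122 = 4.71254

4.713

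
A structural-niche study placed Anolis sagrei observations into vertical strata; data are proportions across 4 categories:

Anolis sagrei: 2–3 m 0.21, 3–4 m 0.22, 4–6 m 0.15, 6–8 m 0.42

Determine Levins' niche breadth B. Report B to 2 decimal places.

3.43

Σpᵢ² = 0.21² + 0.22² + 0.15² + 0.42² = 0.0441 + 0.0484 + 0.0225 + 0.1764 = 0.2914
B = 1 / 0.2914 = 3.4317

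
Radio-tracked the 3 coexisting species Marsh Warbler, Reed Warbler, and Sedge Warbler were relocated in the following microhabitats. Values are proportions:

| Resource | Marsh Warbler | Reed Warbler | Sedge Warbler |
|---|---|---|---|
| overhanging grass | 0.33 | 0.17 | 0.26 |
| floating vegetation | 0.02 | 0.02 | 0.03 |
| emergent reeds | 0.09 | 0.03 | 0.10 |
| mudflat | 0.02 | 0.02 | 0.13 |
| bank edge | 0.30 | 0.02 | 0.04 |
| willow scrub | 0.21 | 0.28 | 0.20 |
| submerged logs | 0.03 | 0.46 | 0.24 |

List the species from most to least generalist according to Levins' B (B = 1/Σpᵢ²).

Σp_Marsᵢ² = 0.33² + 0.02² + 0.09² + 0.02² + 0.30² + 0.21² + 0.03² = 0.1089 + 0.0004 + 0.0081 + 0.0004 + 0.0900 + 0.0441 + 0.0009 = 0.2528
B_Mars = 1 / 0.2528 = 3.9557
Σp_Reedᵢ² = 0.17² + 0.02² + 0.03² + 0.02² + 0.02² + 0.28² + 0.46² = 0.0289 + 0.0004 + 0.0009 + 0.0004 + 0.0004 + 0.0784 + 0.2116 = 0.3210
B_Reed = 1 / 0.3210 = 3.1153
Σp_Sedgᵢ² = 0.26² + 0.03² + 0.10² + 0.13² + 0.04² + 0.20² + 0.24² = 0.0676 + 0.0009 + 0.0100 + 0.0169 + 0.0016 + 0.0400 + 0.0576 = 0.1946
B_Sedg = 1 / 0.1946 = 5.1387
Ranking by B (broadest → narrowest): Sedge Warbler (5.14) > Marsh Warbler (3.96) > Reed Warbler (3.12)

Sedge Warbler > Marsh Warbler > Reed Warbler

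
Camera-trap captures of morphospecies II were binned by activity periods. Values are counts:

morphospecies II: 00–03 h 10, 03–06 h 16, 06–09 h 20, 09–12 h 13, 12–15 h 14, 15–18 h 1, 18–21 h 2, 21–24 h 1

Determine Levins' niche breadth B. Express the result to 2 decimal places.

5.26

Proportions for morphospecies II (n=77): 10/77=0.1299, 16/77=0.2078, 20/77=0.2597, 13/77=0.1688, 14/77=0.1818, 1/77=0.0130, 2/77=0.0260, 1/77=0.0130
Σpᵢ² = 0.1299² + 0.2078² + 0.2597² + 0.1688² + 0.1818² + 0.0130² + 0.0260² + 0.0130² = 0.016874 + 0.043181 + 0.067444 + 0.028493 + 0.033051 + 0.000169 + 0.000676 + 0.000169 = 0.190057
B = 1 / 0.190057 = 5.2616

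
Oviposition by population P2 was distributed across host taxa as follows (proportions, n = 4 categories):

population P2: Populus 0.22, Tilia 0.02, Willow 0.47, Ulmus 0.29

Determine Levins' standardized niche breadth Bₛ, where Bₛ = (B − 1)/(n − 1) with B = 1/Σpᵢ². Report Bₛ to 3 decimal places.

Σpᵢ² = 0.22² + 0.02² + 0.47² + 0.29² = 0.0484 + 0.0004 + 0.2209 + 0.0841 = 0.3538
B = 1 / 0.3538 = 2.82646
Bₛ = (B − 1)/(n − 1) = (2.82646 − 1)/(4 − 1) = 1.82646/3 = 0.60882

0.609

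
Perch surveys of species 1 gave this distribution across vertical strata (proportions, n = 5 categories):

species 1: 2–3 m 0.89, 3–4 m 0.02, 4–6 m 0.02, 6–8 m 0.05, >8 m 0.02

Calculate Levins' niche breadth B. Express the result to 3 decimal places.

1.257

Σpᵢ² = 0.89² + 0.02² + 0.02² + 0.05² + 0.02² = 0.7921 + 0.0004 + 0.0004 + 0.0025 + 0.0004 = 0.7958
B = 1 / 0.7958 = 1.25660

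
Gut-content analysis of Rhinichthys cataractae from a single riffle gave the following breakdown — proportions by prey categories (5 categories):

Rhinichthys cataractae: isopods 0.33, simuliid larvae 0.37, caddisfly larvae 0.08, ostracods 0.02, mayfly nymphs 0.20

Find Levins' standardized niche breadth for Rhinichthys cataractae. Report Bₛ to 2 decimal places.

0.60

Σpᵢ² = 0.33² + 0.37² + 0.08² + 0.02² + 0.20² = 0.1089 + 0.1369 + 0.0064 + 0.0004 + 0.0400 = 0.2926
B = 1 / 0.2926 = 3.4176
Bₛ = (B − 1)/(n − 1) = (3.4176 − 1)/(5 − 1) = 2.4176/4 = 0.6044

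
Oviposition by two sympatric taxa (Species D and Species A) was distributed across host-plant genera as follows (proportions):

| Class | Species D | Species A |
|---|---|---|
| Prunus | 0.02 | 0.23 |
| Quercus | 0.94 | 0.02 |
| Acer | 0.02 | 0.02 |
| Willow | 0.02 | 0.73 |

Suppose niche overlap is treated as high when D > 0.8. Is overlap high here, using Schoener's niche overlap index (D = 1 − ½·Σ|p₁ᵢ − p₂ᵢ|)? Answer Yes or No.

Σ|p₁ᵢ − p₂ᵢ| = 0.21 + 0.92 + 0.00 + 0.71 = 1.84
D = 1 − ½ × 1.84 = 1 − 0.920 = 0.0800
D = 0.0800 < 0.8 → No.

No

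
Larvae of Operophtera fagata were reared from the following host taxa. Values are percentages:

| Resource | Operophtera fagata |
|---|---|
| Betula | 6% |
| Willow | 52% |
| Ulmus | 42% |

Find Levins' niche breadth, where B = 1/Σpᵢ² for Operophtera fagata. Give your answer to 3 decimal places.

Convert percentages to proportions (divide by 100).
Σpᵢ² = 0.06² + 0.52² + 0.42² = 0.0036 + 0.2704 + 0.1764 = 0.4504
B = 1 / 0.4504 = 2.22025

2.220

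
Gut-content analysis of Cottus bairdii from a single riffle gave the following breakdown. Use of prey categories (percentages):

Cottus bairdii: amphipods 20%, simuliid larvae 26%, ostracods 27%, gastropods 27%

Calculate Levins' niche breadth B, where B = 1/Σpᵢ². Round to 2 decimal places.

Convert percentages to proportions (divide by 100).
Σpᵢ² = 0.20² + 0.26² + 0.27² + 0.27² = 0.0400 + 0.0676 + 0.0729 + 0.0729 = 0.2534
B = 1 / 0.2534 = 3.9463

3.95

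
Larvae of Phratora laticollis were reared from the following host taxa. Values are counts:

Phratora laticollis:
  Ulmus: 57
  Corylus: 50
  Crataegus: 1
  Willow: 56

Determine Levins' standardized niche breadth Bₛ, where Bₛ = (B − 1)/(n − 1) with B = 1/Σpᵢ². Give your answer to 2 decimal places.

0.68

Proportions for Phratora laticollis (n=164): 57/164=0.3476, 50/164=0.3049, 1/164=0.0061, 56/164=0.3415
Σpᵢ² = 0.3476² + 0.3049² + 0.0061² + 0.3415² = 0.120826 + 0.092964 + 0.000037 + 0.116622 = 0.330449
B = 1 / 0.330449 = 3.0262
Bₛ = (B − 1)/(n − 1) = (3.0262 − 1)/(4 − 1) = 2.0262/3 = 0.6754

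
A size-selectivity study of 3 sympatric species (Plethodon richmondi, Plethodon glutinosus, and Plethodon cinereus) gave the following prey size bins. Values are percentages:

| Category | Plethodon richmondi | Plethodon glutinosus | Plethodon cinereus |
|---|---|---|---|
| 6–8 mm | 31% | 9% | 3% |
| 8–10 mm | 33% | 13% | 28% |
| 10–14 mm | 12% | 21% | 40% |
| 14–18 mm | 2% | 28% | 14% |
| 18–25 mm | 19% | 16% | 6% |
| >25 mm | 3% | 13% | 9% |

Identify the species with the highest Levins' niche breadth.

Plethodon glutinosus

Convert percentages to proportions (divide by 100).
Σp_richᵢ² = 0.31² + 0.33² + 0.12² + 0.02² + 0.19² + 0.03² = 0.0961 + 0.1089 + 0.0144 + 0.0004 + 0.0361 + 0.0009 = 0.2568
B_rich = 1 / 0.2568 = 3.8941
Σp_glutᵢ² = 0.09² + 0.13² + 0.21² + 0.28² + 0.16² + 0.13² = 0.0081 + 0.0169 + 0.0441 + 0.0784 + 0.0256 + 0.0169 = 0.1900
B_glut = 1 / 0.1900 = 5.2632
Σp_cineᵢ² = 0.03² + 0.28² + 0.40² + 0.14² + 0.06² + 0.09² = 0.0009 + 0.0784 + 0.1600 + 0.0196 + 0.0036 + 0.0081 = 0.2706
B_cine = 1 / 0.2706 = 3.6955
Highest B → broadest niche (most generalist): Plethodon glutinosus (B = 5.26).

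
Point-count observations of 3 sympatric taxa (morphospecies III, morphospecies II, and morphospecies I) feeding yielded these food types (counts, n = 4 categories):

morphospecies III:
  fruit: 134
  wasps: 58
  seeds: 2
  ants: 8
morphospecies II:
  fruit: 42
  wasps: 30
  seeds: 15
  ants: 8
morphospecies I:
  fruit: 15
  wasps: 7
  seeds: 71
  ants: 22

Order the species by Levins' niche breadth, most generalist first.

morphospecies II > morphospecies I > morphospecies III

Proportions for morphospecies III (n=202): 134/202=0.6634, 58/202=0.2871, 2/202=0.0099, 8/202=0.0396
Proportions for morphospecies II (n=95): 42/95=0.4421, 30/95=0.3158, 15/95=0.1579, 8/95=0.0842
Proportions for morphospecies I (n=115): 15/115=0.1304, 7/115=0.0609, 71/115=0.6174, 22/115=0.1913
Σp_IIIᵢ² = 0.6634² + 0.2871² + 0.0099² + 0.0396² = 0.440100 + 0.082426 + 0.000098 + 0.001568 = 0.524192
B_III = 1 / 0.524192 = 1.9077
Σp_IIᵢ² = 0.4421² + 0.3158² + 0.1579² + 0.0842² = 0.195452 + 0.099730 + 0.024932 + 0.007090 = 0.327204
B_II = 1 / 0.327204 = 3.0562
Σp_Iᵢ² = 0.1304² + 0.0609² + 0.6174² + 0.1913² = 0.017004 + 0.003709 + 0.381183 + 0.036596 = 0.438492
B_I = 1 / 0.438492 = 2.2805
Ranking by B (broadest → narrowest): morphospecies II (3.06) > morphospecies I (2.28) > morphospecies III (1.91)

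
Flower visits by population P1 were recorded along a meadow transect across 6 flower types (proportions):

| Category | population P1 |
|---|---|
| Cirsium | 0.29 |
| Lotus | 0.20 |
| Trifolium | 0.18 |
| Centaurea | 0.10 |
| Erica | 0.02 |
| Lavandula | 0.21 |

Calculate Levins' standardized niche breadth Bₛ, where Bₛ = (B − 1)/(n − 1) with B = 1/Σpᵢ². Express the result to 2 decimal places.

0.75

Σpᵢ² = 0.29² + 0.20² + 0.18² + 0.10² + 0.02² + 0.21² = 0.0841 + 0.0400 + 0.0324 + 0.0100 + 0.0004 + 0.0441 = 0.2110
B = 1 / 0.2110 = 4.7393
Bₛ = (B − 1)/(n − 1) = (4.7393 − 1)/(6 − 1) = 3.7393/5 = 0.7479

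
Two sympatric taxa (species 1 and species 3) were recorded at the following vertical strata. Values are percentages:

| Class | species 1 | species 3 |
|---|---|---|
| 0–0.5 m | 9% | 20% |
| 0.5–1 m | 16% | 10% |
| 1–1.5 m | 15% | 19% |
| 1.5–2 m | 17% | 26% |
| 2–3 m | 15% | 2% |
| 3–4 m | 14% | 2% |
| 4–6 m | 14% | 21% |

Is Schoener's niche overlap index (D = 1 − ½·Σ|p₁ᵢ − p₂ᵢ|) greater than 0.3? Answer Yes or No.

Yes

Convert percentages to proportions (divide by 100).
Σ|p₁ᵢ − p₂ᵢ| = 0.11 + 0.06 + 0.04 + 0.09 + 0.13 + 0.12 + 0.07 = 0.62
D = 1 − ½ × 0.62 = 1 − 0.310 = 0.6900
D = 0.6900 > 0.3 → Yes.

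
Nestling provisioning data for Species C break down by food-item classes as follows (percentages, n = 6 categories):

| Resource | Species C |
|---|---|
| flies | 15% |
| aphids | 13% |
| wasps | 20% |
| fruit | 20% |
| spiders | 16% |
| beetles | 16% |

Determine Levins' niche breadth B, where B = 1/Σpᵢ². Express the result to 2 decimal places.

5.86

Convert percentages to proportions (divide by 100).
Σpᵢ² = 0.15² + 0.13² + 0.20² + 0.20² + 0.16² + 0.16² = 0.0225 + 0.0169 + 0.0400 + 0.0400 + 0.0256 + 0.0256 = 0.1706
B = 1 / 0.1706 = 5.8617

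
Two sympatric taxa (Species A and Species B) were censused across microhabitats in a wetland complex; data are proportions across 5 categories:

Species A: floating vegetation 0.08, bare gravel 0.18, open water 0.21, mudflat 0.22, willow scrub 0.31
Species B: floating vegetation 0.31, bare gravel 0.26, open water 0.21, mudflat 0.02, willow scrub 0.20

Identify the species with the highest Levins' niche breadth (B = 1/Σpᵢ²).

Species A

Σp_Aᵢ² = 0.08² + 0.18² + 0.21² + 0.22² + 0.31² = 0.0064 + 0.0324 + 0.0441 + 0.0484 + 0.0961 = 0.2274
B_A = 1 / 0.2274 = 4.3975
Σp_Bᵢ² = 0.31² + 0.26² + 0.21² + 0.02² + 0.20² = 0.0961 + 0.0676 + 0.0441 + 0.0004 + 0.0400 = 0.2482
B_B = 1 / 0.2482 = 4.0290
Highest B → broadest niche (most generalist): Species A (B = 4.40).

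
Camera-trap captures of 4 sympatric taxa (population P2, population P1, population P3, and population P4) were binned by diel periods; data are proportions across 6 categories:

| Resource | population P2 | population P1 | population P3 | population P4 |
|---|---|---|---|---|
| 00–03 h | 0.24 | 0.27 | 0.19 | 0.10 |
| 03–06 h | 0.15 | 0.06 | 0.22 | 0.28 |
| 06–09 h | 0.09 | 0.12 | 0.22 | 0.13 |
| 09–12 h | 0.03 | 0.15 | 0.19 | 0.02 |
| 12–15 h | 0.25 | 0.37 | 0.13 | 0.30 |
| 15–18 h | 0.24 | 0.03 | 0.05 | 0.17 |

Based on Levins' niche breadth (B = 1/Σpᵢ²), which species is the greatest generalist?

population P3

Σp_P2ᵢ² = 0.24² + 0.15² + 0.09² + 0.03² + 0.25² + 0.24² = 0.0576 + 0.0225 + 0.0081 + 0.0009 + 0.0625 + 0.0576 = 0.2092
B_P2 = 1 / 0.2092 = 4.7801
Σp_P1ᵢ² = 0.27² + 0.06² + 0.12² + 0.15² + 0.37² + 0.03² = 0.0729 + 0.0036 + 0.0144 + 0.0225 + 0.1369 + 0.0009 = 0.2512
B_P1 = 1 / 0.2512 = 3.9809
Σp_P3ᵢ² = 0.19² + 0.22² + 0.22² + 0.19² + 0.13² + 0.05² = 0.0361 + 0.0484 + 0.0484 + 0.0361 + 0.0169 + 0.0025 = 0.1884
B_P3 = 1 / 0.1884 = 5.3079
Σp_P4ᵢ² = 0.10² + 0.28² + 0.13² + 0.02² + 0.30² + 0.17² = 0.0100 + 0.0784 + 0.0169 + 0.0004 + 0.0900 + 0.0289 = 0.2246
B_P4 = 1 / 0.2246 = 4.4524
Highest B → broadest niche (most generalist): population P3 (B = 5.31).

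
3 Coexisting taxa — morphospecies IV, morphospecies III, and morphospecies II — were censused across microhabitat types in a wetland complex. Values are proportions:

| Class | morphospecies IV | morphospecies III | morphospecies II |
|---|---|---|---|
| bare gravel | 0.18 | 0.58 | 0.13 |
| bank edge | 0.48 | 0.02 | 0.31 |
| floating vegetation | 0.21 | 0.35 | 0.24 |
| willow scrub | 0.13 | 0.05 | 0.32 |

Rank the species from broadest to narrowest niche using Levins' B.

Σp_IVᵢ² = 0.18² + 0.48² + 0.21² + 0.13² = 0.0324 + 0.2304 + 0.0441 + 0.0169 = 0.3238
B_IV = 1 / 0.3238 = 3.0883
Σp_IIIᵢ² = 0.58² + 0.02² + 0.35² + 0.05² = 0.3364 + 0.0004 + 0.1225 + 0.0025 = 0.4618
B_III = 1 / 0.4618 = 2.1654
Σp_IIᵢ² = 0.13² + 0.31² + 0.24² + 0.32² = 0.0169 + 0.0961 + 0.0576 + 0.1024 = 0.2730
B_II = 1 / 0.2730 = 3.6630
Ranking by B (broadest → narrowest): morphospecies II (3.66) > morphospecies IV (3.09) > morphospecies III (2.17)

morphospecies II > morphospecies IV > morphospecies III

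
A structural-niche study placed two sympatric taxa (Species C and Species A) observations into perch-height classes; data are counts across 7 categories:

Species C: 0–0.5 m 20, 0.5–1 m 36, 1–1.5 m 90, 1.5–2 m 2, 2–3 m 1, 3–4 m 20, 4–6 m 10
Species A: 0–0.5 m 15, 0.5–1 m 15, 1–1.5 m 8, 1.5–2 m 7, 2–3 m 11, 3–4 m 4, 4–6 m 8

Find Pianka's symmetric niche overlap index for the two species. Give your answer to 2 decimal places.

Proportions for Species C (n=179): 20/179=0.1117, 36/179=0.2011, 90/179=0.5028, 2/179=0.0112, 1/179=0.0056, 20/179=0.1117, 10/179=0.0559
Proportions for Species A (n=68): 15/68=0.2206, 15/68=0.2206, 8/68=0.1176, 7/68=0.1029, 11/68=0.1618, 4/68=0.0588, 8/68=0.1176
Σ p₁ᵢp₂ᵢ = 0.024641 + 0.044363 + 0.059129 + 0.001152 + 0.000906 + 0.006568 + 0.006574 = 0.143333
Σp_1ᵢ² = 0.1117² + 0.2011² + 0.5028² + 0.0112² + 0.0056² + 0.1117² + 0.0559² = 0.012477 + 0.040441 + 0.252808 + 0.000125 + 0.000031 + 0.012477 + 0.003125 = 0.321484
Σp_2ᵢ² = 0.2206² + 0.2206² + 0.1176² + 0.1029² + 0.1618² + 0.0588² + 0.1176² = 0.048664 + 0.048664 + 0.013830 + 0.010588 + 0.026179 + 0.003457 + 0.013830 = 0.165212
O = 0.143333 / √(0.321484 × 0.165212) = 0.143333 / 0.2304626 = 0.6219

0.62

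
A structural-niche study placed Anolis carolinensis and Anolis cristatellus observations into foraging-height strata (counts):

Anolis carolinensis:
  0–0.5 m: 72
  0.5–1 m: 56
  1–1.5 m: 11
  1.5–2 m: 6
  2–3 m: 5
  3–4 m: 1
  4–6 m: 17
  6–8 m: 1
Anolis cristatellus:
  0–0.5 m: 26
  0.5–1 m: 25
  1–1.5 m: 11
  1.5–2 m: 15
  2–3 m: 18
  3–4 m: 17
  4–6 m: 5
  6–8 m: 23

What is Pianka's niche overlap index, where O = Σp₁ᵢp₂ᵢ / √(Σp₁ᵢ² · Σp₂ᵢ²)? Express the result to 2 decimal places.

0.74

Proportions for Anolis carolinensis (n=169): 72/169=0.4260, 56/169=0.3314, 11/169=0.0651, 6/169=0.0355, 5/169=0.0296, 1/169=0.0059, 17/169=0.1006, 1/169=0.0059
Proportions for Anolis cristatellus (n=140): 26/140=0.1857, 25/140=0.1786, 11/140=0.0786, 15/140=0.1071, 18/140=0.1286, 17/140=0.1214, 5/140=0.0357, 23/140=0.1643
Σ p₁ᵢp₂ᵢ = 0.079108 + 0.059188 + 0.005117 + 0.003802 + 0.003807 + 0.000716 + 0.003591 + 0.000969 = 0.156298
Σp_1ᵢ² = 0.4260² + 0.3314² + 0.0651² + 0.0355² + 0.0296² + 0.0059² + 0.1006² + 0.0059² = 0.181476 + 0.109826 + 0.004238 + 0.001260 + 0.000876 + 0.000035 + 0.010120 + 0.000035 = 0.307866
Σp_2ᵢ² = 0.1857² + 0.1786² + 0.0786² + 0.1071² + 0.1286² + 0.1214² + 0.0357² + 0.1643² = 0.034484 + 0.031898 + 0.006178 + 0.011470 + 0.016538 + 0.014738 + 0.001274 + 0.026994 = 0.143574
O = 0.156298 / √(0.307866 × 0.143574) = 0.156298 / 0.2102417 = 0.7434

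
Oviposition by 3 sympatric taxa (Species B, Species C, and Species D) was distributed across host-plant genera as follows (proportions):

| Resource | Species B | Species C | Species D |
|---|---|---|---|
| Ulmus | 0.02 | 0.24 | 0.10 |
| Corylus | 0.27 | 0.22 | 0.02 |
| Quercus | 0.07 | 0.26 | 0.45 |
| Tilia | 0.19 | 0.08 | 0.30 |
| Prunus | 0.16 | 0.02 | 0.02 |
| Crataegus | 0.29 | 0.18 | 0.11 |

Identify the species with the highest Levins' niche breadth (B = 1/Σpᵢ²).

Σp_Bᵢ² = 0.02² + 0.27² + 0.07² + 0.19² + 0.16² + 0.29² = 0.0004 + 0.0729 + 0.0049 + 0.0361 + 0.0256 + 0.0841 = 0.2240
B_B = 1 / 0.2240 = 4.4643
Σp_Cᵢ² = 0.24² + 0.22² + 0.26² + 0.08² + 0.02² + 0.18² = 0.0576 + 0.0484 + 0.0676 + 0.0064 + 0.0004 + 0.0324 = 0.2128
B_C = 1 / 0.2128 = 4.6992
Σp_Dᵢ² = 0.10² + 0.02² + 0.45² + 0.30² + 0.02² + 0.11² = 0.0100 + 0.0004 + 0.2025 + 0.0900 + 0.0004 + 0.0121 = 0.3154
B_D = 1 / 0.3154 = 3.1706
Highest B → broadest niche (most generalist): Species C (B = 4.70).

Species C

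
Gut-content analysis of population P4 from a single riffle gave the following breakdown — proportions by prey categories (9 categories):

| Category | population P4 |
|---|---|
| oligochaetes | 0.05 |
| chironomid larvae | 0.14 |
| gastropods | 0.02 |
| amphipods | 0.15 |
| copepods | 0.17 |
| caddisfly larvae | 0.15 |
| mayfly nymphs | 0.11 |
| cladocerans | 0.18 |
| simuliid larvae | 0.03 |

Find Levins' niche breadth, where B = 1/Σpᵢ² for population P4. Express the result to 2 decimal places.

Σpᵢ² = 0.05² + 0.14² + 0.02² + 0.15² + 0.17² + 0.15² + 0.11² + 0.18² + 0.03² = 0.0025 + 0.0196 + 0.0004 + 0.0225 + 0.0289 + 0.0225 + 0.0121 + 0.0324 + 0.0009 = 0.1418
B = 1 / 0.1418 = 7.0522

7.05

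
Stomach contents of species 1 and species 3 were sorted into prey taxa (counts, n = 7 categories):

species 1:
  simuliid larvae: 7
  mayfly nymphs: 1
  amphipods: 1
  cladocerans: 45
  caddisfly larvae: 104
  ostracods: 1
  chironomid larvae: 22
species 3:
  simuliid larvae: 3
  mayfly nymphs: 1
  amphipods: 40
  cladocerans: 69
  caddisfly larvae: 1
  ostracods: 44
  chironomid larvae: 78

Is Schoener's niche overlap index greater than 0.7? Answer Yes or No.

Proportions for species 1 (n=181): 7/181=0.0387, 1/181=0.0055, 1/181=0.0055, 45/181=0.2486, 104/181=0.5746, 1/181=0.0055, 22/181=0.1215
Proportions for species 3 (n=236): 3/236=0.0127, 1/236=0.0042, 40/236=0.1695, 69/236=0.2924, 1/236=0.0042, 44/236=0.1864, 78/236=0.3305
Σ|p₁ᵢ − p₂ᵢ| = 0.0260 + 0.0013 + 0.1640 + 0.0438 + 0.5704 + 0.1809 + 0.2090 = 1.1954
D = 1 − ½ × 1.1954 = 1 − 0.59770 = 0.40230
D = 0.40230 < 0.7 → No.

No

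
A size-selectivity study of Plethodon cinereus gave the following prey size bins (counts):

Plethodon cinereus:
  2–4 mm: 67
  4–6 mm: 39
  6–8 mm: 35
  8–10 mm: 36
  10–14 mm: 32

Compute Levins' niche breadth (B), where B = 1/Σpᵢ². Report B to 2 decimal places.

4.57

Proportions for Plethodon cinereus (n=209): 67/209=0.3206, 39/209=0.1866, 35/209=0.1675, 36/209=0.1722, 32/209=0.1531
Σpᵢ² = 0.3206² + 0.1866² + 0.1675² + 0.1722² + 0.1531² = 0.102784 + 0.034820 + 0.028056 + 0.029653 + 0.023440 = 0.218753
B = 1 / 0.218753 = 4.5714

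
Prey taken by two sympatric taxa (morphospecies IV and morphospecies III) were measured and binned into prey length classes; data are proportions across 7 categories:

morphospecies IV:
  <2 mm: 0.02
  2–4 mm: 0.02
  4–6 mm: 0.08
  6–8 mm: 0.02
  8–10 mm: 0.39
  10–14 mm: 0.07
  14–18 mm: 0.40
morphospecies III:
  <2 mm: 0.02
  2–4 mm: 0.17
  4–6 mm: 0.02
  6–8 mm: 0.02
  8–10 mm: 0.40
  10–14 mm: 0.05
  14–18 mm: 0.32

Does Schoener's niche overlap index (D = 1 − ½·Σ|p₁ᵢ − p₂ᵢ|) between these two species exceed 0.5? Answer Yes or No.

Yes

Σ|p₁ᵢ − p₂ᵢ| = 0.00 + 0.15 + 0.06 + 0.00 + 0.01 + 0.02 + 0.08 = 0.32
D = 1 − ½ × 0.32 = 1 − 0.160 = 0.8400
D = 0.8400 > 0.5 → Yes.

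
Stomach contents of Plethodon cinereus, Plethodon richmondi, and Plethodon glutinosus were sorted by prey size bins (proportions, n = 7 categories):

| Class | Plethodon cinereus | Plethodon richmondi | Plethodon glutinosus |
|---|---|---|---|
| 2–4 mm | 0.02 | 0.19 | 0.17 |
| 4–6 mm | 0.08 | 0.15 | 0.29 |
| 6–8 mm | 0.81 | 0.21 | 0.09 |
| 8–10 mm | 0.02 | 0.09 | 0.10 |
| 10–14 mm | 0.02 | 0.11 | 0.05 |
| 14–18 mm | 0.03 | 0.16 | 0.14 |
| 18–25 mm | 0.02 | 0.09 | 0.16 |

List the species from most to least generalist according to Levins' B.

Plethodon richmondi > Plethodon glutinosus > Plethodon cinereus

Σp_cineᵢ² = 0.02² + 0.08² + 0.81² + 0.02² + 0.02² + 0.03² + 0.02² = 0.0004 + 0.0064 + 0.6561 + 0.0004 + 0.0004 + 0.0009 + 0.0004 = 0.6650
B_cine = 1 / 0.6650 = 1.5038
Σp_richᵢ² = 0.19² + 0.15² + 0.21² + 0.09² + 0.11² + 0.16² + 0.09² = 0.0361 + 0.0225 + 0.0441 + 0.0081 + 0.0121 + 0.0256 + 0.0081 = 0.1566
B_rich = 1 / 0.1566 = 6.3857
Σp_glutᵢ² = 0.17² + 0.29² + 0.09² + 0.10² + 0.05² + 0.14² + 0.16² = 0.0289 + 0.0841 + 0.0081 + 0.0100 + 0.0025 + 0.0196 + 0.0256 = 0.1788
B_glut = 1 / 0.1788 = 5.5928
Ranking by B (broadest → narrowest): Plethodon richmondi (6.39) > Plethodon glutinosus (5.59) > Plethodon cinereus (1.50)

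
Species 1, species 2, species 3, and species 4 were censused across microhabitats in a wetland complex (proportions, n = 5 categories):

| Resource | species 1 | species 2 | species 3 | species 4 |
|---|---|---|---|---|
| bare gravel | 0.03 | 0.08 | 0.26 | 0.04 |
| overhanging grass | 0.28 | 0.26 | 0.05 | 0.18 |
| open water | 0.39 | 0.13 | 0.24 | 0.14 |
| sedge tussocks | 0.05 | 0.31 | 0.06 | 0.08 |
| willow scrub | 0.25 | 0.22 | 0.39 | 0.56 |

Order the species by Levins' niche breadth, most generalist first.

species 2 > species 3 > species 1 > species 4

Σp_1ᵢ² = 0.03² + 0.28² + 0.39² + 0.05² + 0.25² = 0.0009 + 0.0784 + 0.1521 + 0.0025 + 0.0625 = 0.2964
B_1 = 1 / 0.2964 = 3.3738
Σp_2ᵢ² = 0.08² + 0.26² + 0.13² + 0.31² + 0.22² = 0.0064 + 0.0676 + 0.0169 + 0.0961 + 0.0484 = 0.2354
B_2 = 1 / 0.2354 = 4.2481
Σp_3ᵢ² = 0.26² + 0.05² + 0.24² + 0.06² + 0.39² = 0.0676 + 0.0025 + 0.0576 + 0.0036 + 0.1521 = 0.2834
B_3 = 1 / 0.2834 = 3.5286
Σp_4ᵢ² = 0.04² + 0.18² + 0.14² + 0.08² + 0.56² = 0.0016 + 0.0324 + 0.0196 + 0.0064 + 0.3136 = 0.3736
B_4 = 1 / 0.3736 = 2.6767
Ranking by B (broadest → narrowest): species 2 (4.25) > species 3 (3.53) > species 1 (3.37) > species 4 (2.68)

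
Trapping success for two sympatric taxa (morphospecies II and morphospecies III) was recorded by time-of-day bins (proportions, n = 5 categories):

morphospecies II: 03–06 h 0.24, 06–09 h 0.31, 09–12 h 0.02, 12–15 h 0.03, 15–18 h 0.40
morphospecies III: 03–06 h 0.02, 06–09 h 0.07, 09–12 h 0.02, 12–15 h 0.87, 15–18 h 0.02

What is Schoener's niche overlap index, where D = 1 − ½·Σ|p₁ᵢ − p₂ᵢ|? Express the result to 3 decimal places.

0.160

Σ|p₁ᵢ − p₂ᵢ| = 0.22 + 0.24 + 0.00 + 0.84 + 0.38 = 1.68
D = 1 − ½ × 1.68 = 1 − 0.840 = 0.16000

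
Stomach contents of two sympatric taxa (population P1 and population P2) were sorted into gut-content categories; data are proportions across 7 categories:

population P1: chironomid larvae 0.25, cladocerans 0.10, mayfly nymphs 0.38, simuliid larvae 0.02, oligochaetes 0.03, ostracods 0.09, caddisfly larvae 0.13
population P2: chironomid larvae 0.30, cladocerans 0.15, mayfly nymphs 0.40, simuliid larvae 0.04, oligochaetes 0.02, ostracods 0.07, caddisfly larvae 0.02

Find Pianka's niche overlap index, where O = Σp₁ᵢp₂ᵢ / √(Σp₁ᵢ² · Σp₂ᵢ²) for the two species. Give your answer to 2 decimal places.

0.97

Σ p₁ᵢp₂ᵢ = 0.0750 + 0.0150 + 0.1520 + 0.0008 + 0.0006 + 0.0063 + 0.0026 = 0.2523
Σp_1ᵢ² = 0.25² + 0.10² + 0.38² + 0.02² + 0.03² + 0.09² + 0.13² = 0.0625 + 0.0100 + 0.1444 + 0.0004 + 0.0009 + 0.0081 + 0.0169 = 0.2432
Σp_2ᵢ² = 0.30² + 0.15² + 0.40² + 0.04² + 0.02² + 0.07² + 0.02² = 0.0900 + 0.0225 + 0.1600 + 0.0016 + 0.0004 + 0.0049 + 0.0004 = 0.2798
O = 0.2523 / √(0.2432 × 0.2798) = 0.2523 / 0.26086 = 0.9672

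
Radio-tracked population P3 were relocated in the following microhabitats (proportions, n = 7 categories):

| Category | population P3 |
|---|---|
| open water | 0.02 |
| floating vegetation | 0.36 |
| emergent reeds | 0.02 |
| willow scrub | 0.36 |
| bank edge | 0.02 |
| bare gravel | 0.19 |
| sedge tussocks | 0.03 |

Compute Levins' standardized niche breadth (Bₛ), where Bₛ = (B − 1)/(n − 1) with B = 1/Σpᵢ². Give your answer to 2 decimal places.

Σpᵢ² = 0.02² + 0.36² + 0.02² + 0.36² + 0.02² + 0.19² + 0.03² = 0.0004 + 0.1296 + 0.0004 + 0.1296 + 0.0004 + 0.0361 + 0.0009 = 0.2974
B = 1 / 0.2974 = 3.3625
Bₛ = (B − 1)/(n − 1) = (3.3625 − 1)/(7 − 1) = 2.3625/6 = 0.3938

0.39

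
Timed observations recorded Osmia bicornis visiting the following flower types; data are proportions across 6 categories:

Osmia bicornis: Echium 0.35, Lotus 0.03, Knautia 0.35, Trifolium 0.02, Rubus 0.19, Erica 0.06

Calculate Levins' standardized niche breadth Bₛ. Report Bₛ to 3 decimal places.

0.499

Σpᵢ² = 0.35² + 0.03² + 0.35² + 0.02² + 0.19² + 0.06² = 0.1225 + 0.0009 + 0.1225 + 0.0004 + 0.0361 + 0.0036 = 0.2860
B = 1 / 0.2860 = 3.49650
Bₛ = (B − 1)/(n − 1) = (3.49650 − 1)/(6 − 1) = 2.49650/5 = 0.49930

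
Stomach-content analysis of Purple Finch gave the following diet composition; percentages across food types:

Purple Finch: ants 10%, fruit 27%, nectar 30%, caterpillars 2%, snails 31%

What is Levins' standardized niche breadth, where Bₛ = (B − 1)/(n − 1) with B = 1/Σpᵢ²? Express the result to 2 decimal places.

Convert percentages to proportions (divide by 100).
Σpᵢ² = 0.10² + 0.27² + 0.30² + 0.02² + 0.31² = 0.0100 + 0.0729 + 0.0900 + 0.0004 + 0.0961 = 0.2694
B = 1 / 0.2694 = 3.7120
Bₛ = (B − 1)/(n − 1) = (3.7120 − 1)/(5 − 1) = 2.7120/4 = 0.6780

0.68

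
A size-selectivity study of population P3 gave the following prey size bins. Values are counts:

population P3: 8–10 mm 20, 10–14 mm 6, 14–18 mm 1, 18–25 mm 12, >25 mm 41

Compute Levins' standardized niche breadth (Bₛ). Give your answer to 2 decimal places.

0.46

Proportions for population P3 (n=80): 20/80=0.2500, 6/80=0.0750, 1/80=0.0125, 12/80=0.1500, 41/80=0.5125
Σpᵢ² = 0.2500² + 0.0750² + 0.0125² + 0.1500² + 0.5125² = 0.062500 + 0.005625 + 0.000156 + 0.022500 + 0.262656 = 0.353437
B = 1 / 0.353437 = 2.8294
Bₛ = (B − 1)/(n − 1) = (2.8294 − 1)/(5 − 1) = 1.8294/4 = 0.4574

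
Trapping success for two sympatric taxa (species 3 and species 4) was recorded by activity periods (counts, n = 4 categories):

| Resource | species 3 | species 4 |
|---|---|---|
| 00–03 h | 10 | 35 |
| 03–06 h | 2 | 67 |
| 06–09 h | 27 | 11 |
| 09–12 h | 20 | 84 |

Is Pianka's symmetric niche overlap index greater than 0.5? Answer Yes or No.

Proportions for species 3 (n=59): 10/59=0.1695, 2/59=0.0339, 27/59=0.4576, 20/59=0.3390
Proportions for species 4 (n=197): 35/197=0.1777, 67/197=0.3401, 11/197=0.0558, 84/197=0.4264
Σ p₁ᵢp₂ᵢ = 0.030120 + 0.011529 + 0.025534 + 0.144550 = 0.211733
Σp_1ᵢ² = 0.1695² + 0.0339² + 0.4576² + 0.3390² = 0.028730 + 0.001149 + 0.209398 + 0.114921 = 0.354198
Σp_2ᵢ² = 0.1777² + 0.3401² + 0.0558² + 0.4264² = 0.031577 + 0.115668 + 0.003114 + 0.181817 = 0.332176
O = 0.211733 / √(0.354198 × 0.332176) = 0.211733 / 0.3430103 = 0.6173
O = 0.6173 > 0.5 → Yes.

Yes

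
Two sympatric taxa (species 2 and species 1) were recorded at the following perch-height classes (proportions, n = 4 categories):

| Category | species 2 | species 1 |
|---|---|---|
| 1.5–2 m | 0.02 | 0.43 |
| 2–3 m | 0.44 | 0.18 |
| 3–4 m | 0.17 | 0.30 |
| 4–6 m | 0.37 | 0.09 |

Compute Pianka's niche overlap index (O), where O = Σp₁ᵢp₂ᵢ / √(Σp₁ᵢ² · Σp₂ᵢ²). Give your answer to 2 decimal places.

Σ p₁ᵢp₂ᵢ = 0.0086 + 0.0792 + 0.0510 + 0.0333 = 0.1721
Σp_1ᵢ² = 0.02² + 0.44² + 0.17² + 0.37² = 0.0004 + 0.1936 + 0.0289 + 0.1369 = 0.3598
Σp_2ᵢ² = 0.43² + 0.18² + 0.30² + 0.09² = 0.1849 + 0.0324 + 0.0900 + 0.0081 = 0.3154
O = 0.1721 / √(0.3598 × 0.3154) = 0.1721 / 0.33687 = 0.5109

0.51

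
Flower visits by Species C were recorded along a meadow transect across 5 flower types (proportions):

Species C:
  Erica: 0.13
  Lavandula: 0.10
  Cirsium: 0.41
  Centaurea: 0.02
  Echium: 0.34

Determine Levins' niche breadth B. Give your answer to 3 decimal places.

3.215

Σpᵢ² = 0.13² + 0.10² + 0.41² + 0.02² + 0.34² = 0.0169 + 0.0100 + 0.1681 + 0.0004 + 0.1156 = 0.3110
B = 1 / 0.3110 = 3.21543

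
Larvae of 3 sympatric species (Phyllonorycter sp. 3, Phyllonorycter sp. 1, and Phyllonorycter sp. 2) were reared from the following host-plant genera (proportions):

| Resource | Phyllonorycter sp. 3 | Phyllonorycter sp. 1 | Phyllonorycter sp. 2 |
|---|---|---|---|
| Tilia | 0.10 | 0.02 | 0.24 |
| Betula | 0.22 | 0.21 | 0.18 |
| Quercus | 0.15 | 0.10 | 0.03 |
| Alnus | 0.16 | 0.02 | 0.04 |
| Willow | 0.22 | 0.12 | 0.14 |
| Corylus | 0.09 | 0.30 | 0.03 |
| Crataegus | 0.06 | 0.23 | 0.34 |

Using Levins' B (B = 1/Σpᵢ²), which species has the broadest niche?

Σp_3ᵢ² = 0.10² + 0.22² + 0.15² + 0.16² + 0.22² + 0.09² + 0.06² = 0.0100 + 0.0484 + 0.0225 + 0.0256 + 0.0484 + 0.0081 + 0.0036 = 0.1666
B_3 = 1 / 0.1666 = 6.0024
Σp_1ᵢ² = 0.02² + 0.21² + 0.10² + 0.02² + 0.12² + 0.30² + 0.23² = 0.0004 + 0.0441 + 0.0100 + 0.0004 + 0.0144 + 0.0900 + 0.0529 = 0.2122
B_1 = 1 / 0.2122 = 4.7125
Σp_2ᵢ² = 0.24² + 0.18² + 0.03² + 0.04² + 0.14² + 0.03² + 0.34² = 0.0576 + 0.0324 + 0.0009 + 0.0016 + 0.0196 + 0.0009 + 0.1156 = 0.2286
B_2 = 1 / 0.2286 = 4.3745
Highest B → broadest niche (most generalist): Phyllonorycter sp. 3 (B = 6.00).

Phyllonorycter sp. 3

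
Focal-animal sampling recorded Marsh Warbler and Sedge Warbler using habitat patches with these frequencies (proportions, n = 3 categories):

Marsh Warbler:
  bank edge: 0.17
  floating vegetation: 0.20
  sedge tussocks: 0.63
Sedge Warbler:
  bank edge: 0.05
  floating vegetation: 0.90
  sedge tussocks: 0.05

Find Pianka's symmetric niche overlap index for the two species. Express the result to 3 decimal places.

Σ p₁ᵢp₂ᵢ = 0.0085 + 0.1800 + 0.0315 = 0.2200
Σp_1ᵢ² = 0.17² + 0.20² + 0.63² = 0.0289 + 0.0400 + 0.3969 = 0.4658
Σp_2ᵢ² = 0.05² + 0.90² + 0.05² = 0.0025 + 0.8100 + 0.0025 = 0.8150
O = 0.2200 / √(0.4658 × 0.8150) = 0.2200 / 0.616139 = 0.35706

0.357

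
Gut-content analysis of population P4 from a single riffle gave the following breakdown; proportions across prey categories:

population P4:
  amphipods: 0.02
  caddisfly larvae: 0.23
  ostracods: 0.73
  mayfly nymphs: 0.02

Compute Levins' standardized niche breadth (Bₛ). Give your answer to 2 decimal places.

0.23

Σpᵢ² = 0.02² + 0.23² + 0.73² + 0.02² = 0.0004 + 0.0529 + 0.5329 + 0.0004 = 0.5866
B = 1 / 0.5866 = 1.7047
Bₛ = (B − 1)/(n − 1) = (1.7047 − 1)/(4 − 1) = 0.7047/3 = 0.2349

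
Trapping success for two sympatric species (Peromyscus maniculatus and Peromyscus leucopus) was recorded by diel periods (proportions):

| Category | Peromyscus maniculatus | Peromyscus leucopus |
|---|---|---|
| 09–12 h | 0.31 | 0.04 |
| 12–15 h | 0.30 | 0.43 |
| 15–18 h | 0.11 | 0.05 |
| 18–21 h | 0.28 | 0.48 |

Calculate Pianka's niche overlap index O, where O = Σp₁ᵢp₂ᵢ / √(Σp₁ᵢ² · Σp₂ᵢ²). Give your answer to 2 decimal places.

0.83

Σ p₁ᵢp₂ᵢ = 0.0124 + 0.1290 + 0.0055 + 0.1344 = 0.2813
Σp_1ᵢ² = 0.31² + 0.30² + 0.11² + 0.28² = 0.0961 + 0.0900 + 0.0121 + 0.0784 = 0.2766
Σp_2ᵢ² = 0.04² + 0.43² + 0.05² + 0.48² = 0.0016 + 0.1849 + 0.0025 + 0.2304 = 0.4194
O = 0.2813 / √(0.2766 × 0.4194) = 0.2813 / 0.34060 = 0.8259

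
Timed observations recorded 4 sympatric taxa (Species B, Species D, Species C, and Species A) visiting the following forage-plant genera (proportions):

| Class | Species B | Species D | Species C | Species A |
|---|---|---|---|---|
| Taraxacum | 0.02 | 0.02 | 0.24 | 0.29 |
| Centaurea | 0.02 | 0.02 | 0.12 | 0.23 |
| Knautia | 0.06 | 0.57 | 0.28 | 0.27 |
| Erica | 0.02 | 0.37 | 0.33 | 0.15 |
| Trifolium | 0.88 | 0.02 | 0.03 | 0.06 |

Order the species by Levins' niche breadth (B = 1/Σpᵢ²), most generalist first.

Σp_Bᵢ² = 0.02² + 0.02² + 0.06² + 0.02² + 0.88² = 0.0004 + 0.0004 + 0.0036 + 0.0004 + 0.7744 = 0.7792
B_B = 1 / 0.7792 = 1.2834
Σp_Dᵢ² = 0.02² + 0.02² + 0.57² + 0.37² + 0.02² = 0.0004 + 0.0004 + 0.3249 + 0.1369 + 0.0004 = 0.4630
B_D = 1 / 0.4630 = 2.1598
Σp_Cᵢ² = 0.24² + 0.12² + 0.28² + 0.33² + 0.03² = 0.0576 + 0.0144 + 0.0784 + 0.1089 + 0.0009 = 0.2602
B_C = 1 / 0.2602 = 3.8432
Σp_Aᵢ² = 0.29² + 0.23² + 0.27² + 0.15² + 0.06² = 0.0841 + 0.0529 + 0.0729 + 0.0225 + 0.0036 = 0.2360
B_A = 1 / 0.2360 = 4.2373
Ranking by B (broadest → narrowest): Species A (4.24) > Species C (3.84) > Species D (2.16) > Species B (1.28)

Species A > Species C > Species D > Species B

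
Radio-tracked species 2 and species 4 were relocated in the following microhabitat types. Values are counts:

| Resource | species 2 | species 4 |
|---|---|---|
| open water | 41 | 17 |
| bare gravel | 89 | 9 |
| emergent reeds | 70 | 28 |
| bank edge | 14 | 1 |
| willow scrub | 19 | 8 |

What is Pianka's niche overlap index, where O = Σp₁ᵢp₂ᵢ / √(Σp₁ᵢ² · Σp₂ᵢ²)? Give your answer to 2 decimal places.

0.85

Proportions for species 2 (n=233): 41/233=0.1760, 89/233=0.3820, 70/233=0.3004, 14/233=0.0601, 19/233=0.0815
Proportions for species 4 (n=63): 17/63=0.2698, 9/63=0.1429, 28/63=0.4444, 1/63=0.0159, 8/63=0.1270
Σ p₁ᵢp₂ᵢ = 0.047485 + 0.054588 + 0.133498 + 0.000956 + 0.010351 = 0.246878
Σp_1ᵢ² = 0.1760² + 0.3820² + 0.3004² + 0.0601² + 0.0815² = 0.030976 + 0.145924 + 0.090240 + 0.003612 + 0.006642 = 0.277394
Σp_2ᵢ² = 0.2698² + 0.1429² + 0.4444² + 0.0159² + 0.1270² = 0.072792 + 0.020420 + 0.197491 + 0.000253 + 0.016129 = 0.307085
O = 0.246878 / √(0.277394 × 0.307085) = 0.246878 / 0.2918622 = 0.8459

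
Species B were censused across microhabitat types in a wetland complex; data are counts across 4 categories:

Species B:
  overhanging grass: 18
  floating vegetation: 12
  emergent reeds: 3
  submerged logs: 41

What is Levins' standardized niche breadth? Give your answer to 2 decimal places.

Proportions for Species B (n=74): 18/74=0.2432, 12/74=0.1622, 3/74=0.0405, 41/74=0.5541
Σpᵢ² = 0.2432² + 0.1622² + 0.0405² + 0.5541² = 0.059146 + 0.026309 + 0.001640 + 0.307027 = 0.394122
B = 1 / 0.394122 = 2.5373
Bₛ = (B − 1)/(n − 1) = (2.5373 − 1)/(4 − 1) = 1.5373/3 = 0.5124

0.51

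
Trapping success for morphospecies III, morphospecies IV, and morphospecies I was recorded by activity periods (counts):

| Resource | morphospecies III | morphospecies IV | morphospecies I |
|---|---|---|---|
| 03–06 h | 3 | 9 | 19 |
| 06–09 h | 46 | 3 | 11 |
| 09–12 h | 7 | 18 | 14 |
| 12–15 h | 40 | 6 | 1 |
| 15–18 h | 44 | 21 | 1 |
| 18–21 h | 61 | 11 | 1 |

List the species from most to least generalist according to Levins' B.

Proportions for morphospecies III (n=201): 3/201=0.0149, 46/201=0.2289, 7/201=0.0348, 40/201=0.1990, 44/201=0.2189, 61/201=0.3035
Proportions for morphospecies IV (n=68): 9/68=0.1324, 3/68=0.0441, 18/68=0.2647, 6/68=0.0882, 21/68=0.3088, 11/68=0.1618
Proportions for morphospecies I (n=47): 19/47=0.4043, 11/47=0.2340, 14/47=0.2979, 1/47=0.0213, 1/47=0.0213, 1/47=0.0213
Σp_IIIᵢ² = 0.0149² + 0.2289² + 0.0348² + 0.1990² + 0.2189² + 0.3035² = 0.000222 + 0.052395 + 0.001211 + 0.039601 + 0.047917 + 0.092112 = 0.233458
B_III = 1 / 0.233458 = 4.2834
Σp_IVᵢ² = 0.1324² + 0.0441² + 0.2647² + 0.0882² + 0.3088² + 0.1618² = 0.017530 + 0.001945 + 0.070066 + 0.007779 + 0.095357 + 0.026179 = 0.218856
B_IV = 1 / 0.218856 = 4.5692
Σp_Iᵢ² = 0.4043² + 0.2340² + 0.2979² + 0.0213² + 0.0213² + 0.0213² = 0.163458 + 0.054756 + 0.088744 + 0.000454 + 0.000454 + 0.000454 = 0.308320
B_I = 1 / 0.308320 = 3.2434
Ranking by B (broadest → narrowest): morphospecies IV (4.57) > morphospecies III (4.28) > morphospecies I (3.24)

morphospecies IV > morphospecies III > morphospecies I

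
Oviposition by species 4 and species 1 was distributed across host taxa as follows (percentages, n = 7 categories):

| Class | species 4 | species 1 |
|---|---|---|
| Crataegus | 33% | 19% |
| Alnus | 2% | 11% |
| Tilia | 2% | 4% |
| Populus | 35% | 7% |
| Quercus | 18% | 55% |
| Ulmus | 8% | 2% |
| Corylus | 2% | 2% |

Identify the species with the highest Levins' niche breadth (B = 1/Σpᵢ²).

Convert percentages to proportions (divide by 100).
Σp_4ᵢ² = 0.33² + 0.02² + 0.02² + 0.35² + 0.18² + 0.08² + 0.02² = 0.1089 + 0.0004 + 0.0004 + 0.1225 + 0.0324 + 0.0064 + 0.0004 = 0.2714
B_4 = 1 / 0.2714 = 3.6846
Σp_1ᵢ² = 0.19² + 0.11² + 0.04² + 0.07² + 0.55² + 0.02² + 0.02² = 0.0361 + 0.0121 + 0.0016 + 0.0049 + 0.3025 + 0.0004 + 0.0004 = 0.3580
B_1 = 1 / 0.3580 = 2.7933
Highest B → broadest niche (most generalist): species 4 (B = 3.68).

species 4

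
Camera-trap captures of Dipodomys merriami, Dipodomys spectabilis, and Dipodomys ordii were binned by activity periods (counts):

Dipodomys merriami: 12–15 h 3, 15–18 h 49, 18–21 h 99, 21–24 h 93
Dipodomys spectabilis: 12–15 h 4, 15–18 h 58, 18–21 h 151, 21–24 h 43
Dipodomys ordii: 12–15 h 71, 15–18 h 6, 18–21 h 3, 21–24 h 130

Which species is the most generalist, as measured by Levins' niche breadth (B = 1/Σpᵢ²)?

Proportions for Dipodomys merriami (n=244): 3/244=0.0123, 49/244=0.2008, 99/244=0.4057, 93/244=0.3811
Proportions for Dipodomys spectabilis (n=256): 4/256=0.0156, 58/256=0.2266, 151/256=0.5898, 43/256=0.1680
Proportions for Dipodomys ordii (n=210): 71/210=0.3381, 6/210=0.0286, 3/210=0.0143, 130/210=0.6190
Σp_merrᵢ² = 0.0123² + 0.2008² + 0.4057² + 0.3811² = 0.000151 + 0.040321 + 0.164592 + 0.145237 = 0.350301
B_merr = 1 / 0.350301 = 2.8547
Σp_specᵢ² = 0.0156² + 0.2266² + 0.5898² + 0.1680² = 0.000243 + 0.051348 + 0.347864 + 0.028224 = 0.427679
B_spec = 1 / 0.427679 = 2.3382
Σp_ordiᵢ² = 0.3381² + 0.0286² + 0.0143² + 0.6190² = 0.114312 + 0.000818 + 0.000204 + 0.383161 = 0.498495
B_ordi = 1 / 0.498495 = 2.0060
Highest B → broadest niche (most generalist): Dipodomys merriami (B = 2.85).

Dipodomys merriami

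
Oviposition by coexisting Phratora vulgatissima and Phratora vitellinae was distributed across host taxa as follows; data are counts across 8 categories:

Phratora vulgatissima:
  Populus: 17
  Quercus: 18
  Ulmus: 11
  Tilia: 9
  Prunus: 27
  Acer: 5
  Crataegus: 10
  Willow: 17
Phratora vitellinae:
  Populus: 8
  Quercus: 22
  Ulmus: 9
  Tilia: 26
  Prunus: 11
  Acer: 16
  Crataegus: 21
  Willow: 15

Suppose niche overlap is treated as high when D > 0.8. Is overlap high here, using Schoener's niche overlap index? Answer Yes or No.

No

Proportions for Phratora vulgatissima (n=114): 17/114=0.1491, 18/114=0.1579, 11/114=0.0965, 9/114=0.0789, 27/114=0.2368, 5/114=0.0439, 10/114=0.0877, 17/114=0.1491
Proportions for Phratora vitellinae (n=128): 8/128=0.0625, 22/128=0.1719, 9/128=0.0703, 26/128=0.2031, 11/128=0.0859, 16/128=0.1250, 21/128=0.1641, 15/128=0.1172
Σ|p₁ᵢ − p₂ᵢ| = 0.0866 + 0.0140 + 0.0262 + 0.1242 + 0.1509 + 0.0811 + 0.0764 + 0.0319 = 0.5913
D = 1 − ½ × 0.5913 = 1 − 0.29565 = 0.70435
D = 0.70435 < 0.8 → No.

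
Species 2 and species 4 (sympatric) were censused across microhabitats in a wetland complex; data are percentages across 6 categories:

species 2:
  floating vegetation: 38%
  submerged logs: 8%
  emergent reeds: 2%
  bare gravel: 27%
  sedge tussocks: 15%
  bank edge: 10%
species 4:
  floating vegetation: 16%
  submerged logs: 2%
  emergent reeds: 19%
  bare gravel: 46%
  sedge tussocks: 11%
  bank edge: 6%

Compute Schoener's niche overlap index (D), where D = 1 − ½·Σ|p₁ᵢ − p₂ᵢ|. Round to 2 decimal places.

0.64

Convert percentages to proportions (divide by 100).
Σ|p₁ᵢ − p₂ᵢ| = 0.22 + 0.06 + 0.17 + 0.19 + 0.04 + 0.04 = 0.72
D = 1 − ½ × 0.72 = 1 − 0.360 = 0.6400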